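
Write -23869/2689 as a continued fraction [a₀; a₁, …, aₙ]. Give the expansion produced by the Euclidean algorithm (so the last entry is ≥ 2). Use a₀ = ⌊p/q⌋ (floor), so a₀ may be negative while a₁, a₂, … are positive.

[-9; 8, 10, 16, 2]

-23869 = -9×2689 + 332
2689 = 8×332 + 33
332 = 10×33 + 2
33 = 16×2 + 1
2 = 2×1 + 0  (stop)
So -23869/2689 = [-9; 8, 10, 16, 2].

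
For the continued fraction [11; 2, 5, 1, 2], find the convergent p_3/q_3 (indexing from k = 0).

149/13

Using pₖ = aₖpₖ₋₁ + pₖ₋₂, qₖ = aₖqₖ₋₁ + qₖ₋₂ (with p₋₁=1, p₋₂=0, q₋₁=0, q₋₂=1):
  k=0: a=11, p=11, q=1
  k=1: a=2, p=23, q=2
  k=2: a=5, p=126, q=11
  k=3: a=1, p=149, q=13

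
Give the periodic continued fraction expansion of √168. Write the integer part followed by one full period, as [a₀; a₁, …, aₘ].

[12; 1, 24]

a₀ = ⌊√168⌋ = 12.
With m₀=0, d₀=1 and mₖ₊₁ = dₖaₖ − mₖ, dₖ₊₁ = (n − mₖ₊₁²)/dₖ, aₖ₊₁ = ⌊(a₀+mₖ₊₁)/dₖ₊₁⌋:
  k=1: m=12, d=24, a=1
  k=2: m=12, d=1, a=24
d=1 and a=2a₀=24 at k=2, so the next step gives (m, d) = (12, 24) again — its k=1 value — and the period has length 2.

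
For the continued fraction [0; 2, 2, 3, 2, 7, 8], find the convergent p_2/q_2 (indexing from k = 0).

Using pₖ = aₖpₖ₋₁ + pₖ₋₂, qₖ = aₖqₖ₋₁ + qₖ₋₂ (with p₋₁=1, p₋₂=0, q₋₁=0, q₋₂=1):
  k=0: a=0, p=0, q=1
  k=1: a=2, p=1, q=2
  k=2: a=2, p=2, q=5

2/5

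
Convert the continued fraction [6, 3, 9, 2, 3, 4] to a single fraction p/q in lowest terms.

Using pₖ = aₖpₖ₋₁ + pₖ₋₂ and qₖ = aₖqₖ₋₁ + qₖ₋₂:
  k=0: a=6, p=6, q=1
  k=1: a=3, p=19, q=3
  k=2: a=9, p=177, q=28
  k=3: a=2, p=373, q=59
  k=4: a=3, p=1296, q=205
  k=5: a=4, p=5557, q=879

5557/879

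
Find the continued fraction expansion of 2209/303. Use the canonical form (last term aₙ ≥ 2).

[7; 3, 2, 3, 1, 9]

2209 = 7×303 + 88
303 = 3×88 + 39
88 = 2×39 + 10
39 = 3×10 + 9
10 = 1×9 + 1
9 = 9×1 + 0  (stop)
So 2209/303 = [7; 3, 2, 3, 1, 9].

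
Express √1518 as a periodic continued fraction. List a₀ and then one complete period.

a₀ = ⌊√1518⌋ = 38.
With m₀=0, d₀=1 and mₖ₊₁ = dₖaₖ − mₖ, dₖ₊₁ = (n − mₖ₊₁²)/dₖ, aₖ₊₁ = ⌊(a₀+mₖ₊₁)/dₖ₊₁⌋:
  k=1: m=38, d=74, a=1
  k=2: m=36, d=3, a=24
  k=3: m=36, d=74, a=1
  k=4: m=38, d=1, a=76
d=1 and a=2a₀=76 at k=4, so the next step gives (m, d) = (38, 74) again — its k=1 value — and the period has length 4.

[38; 1, 24, 1, 76]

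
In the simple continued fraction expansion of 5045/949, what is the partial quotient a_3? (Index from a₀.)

5045 = 5·949 + 300   →  a_0 = 5
949 = 3·300 + 49   →  a_1 = 3
300 = 6·49 + 6   →  a_2 = 6
49 = 8·6 + 1   →  a_3 = 8

8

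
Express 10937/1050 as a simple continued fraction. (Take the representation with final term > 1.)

[10; 2, 2, 2, 14, 6]

10937 = 10·1050 + 437
1050 = 2·437 + 176
437 = 2·176 + 85
176 = 2·85 + 6
85 = 14·6 + 1
6 = 6·1 + 0  (stop)
So 10937/1050 = [10; 2, 2, 2, 14, 6].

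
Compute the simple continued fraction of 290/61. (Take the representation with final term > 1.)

290 = 4*61 + 46
61 = 1*46 + 15
46 = 3*15 + 1
15 = 15*1 + 0  (stop)
So 290/61 = [4; 1, 3, 15].

[4; 1, 3, 15]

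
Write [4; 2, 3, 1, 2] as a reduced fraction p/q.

Fold from the inside: start with 2/1.
  1 + 1/2 = 3/2
  3 + 2/3 = 11/3
  2 + 3/11 = 25/11
  4 + 11/25 = 111/25

111/25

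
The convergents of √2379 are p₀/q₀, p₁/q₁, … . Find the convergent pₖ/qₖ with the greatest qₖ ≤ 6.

√2379 = [48; 1, 3, 2, 3, 1, 96, …] (period length 6).
Convergents:
  p_0/q_0 = 48/1
  p_1/q_1 = 49/1
  p_2/q_2 = 195/4
  p_3/q_3 = 439/9
q_2 = 4 ≤ 6 < 9 = q_3, so the answer is 195/4.

195/4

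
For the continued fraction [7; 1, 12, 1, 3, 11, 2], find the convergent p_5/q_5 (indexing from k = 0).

4907/619

Using pₖ = aₖpₖ₋₁ + pₖ₋₂, qₖ = aₖqₖ₋₁ + qₖ₋₂ (with p₋₁=1, p₋₂=0, q₋₁=0, q₋₂=1):
  k=0: a=7, p=7, q=1
  k=1: a=1, p=8, q=1
  k=2: a=12, p=103, q=13
  k=3: a=1, p=111, q=14
  k=4: a=3, p=436, q=55
  k=5: a=11, p=4907, q=619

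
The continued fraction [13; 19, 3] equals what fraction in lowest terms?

757/58

Fold from the inside: start with 3/1.
  19 + 1/3 = 58/3
  13 + 3/58 = 757/58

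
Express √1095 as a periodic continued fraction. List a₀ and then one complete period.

a₀ = ⌊√1095⌋ = 33.
With m₀=0, d₀=1 and mₖ₊₁ = dₖaₖ − mₖ, dₖ₊₁ = (n − mₖ₊₁²)/dₖ, aₖ₊₁ = ⌊(a₀+mₖ₊₁)/dₖ₊₁⌋:
  k=1: m=33, d=6, a=11
  k=2: m=33, d=1, a=66
d=1 and a=2a₀=66 at k=2, so the next step gives (m, d) = (33, 6) again — its k=1 value — and the period has length 2.

[33; 11, 66]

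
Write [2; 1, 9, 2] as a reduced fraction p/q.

61/21

Fold from the inside: start with 2/1.
  9 + 1/2 = 19/2
  1 + 2/19 = 21/19
  2 + 19/21 = 61/21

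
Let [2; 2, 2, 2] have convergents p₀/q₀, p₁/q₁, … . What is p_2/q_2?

Using pₖ = aₖpₖ₋₁ + pₖ₋₂, qₖ = aₖqₖ₋₁ + qₖ₋₂ (with p₋₁=1, p₋₂=0, q₋₁=0, q₋₂=1):
  k=0: a=2, p=2, q=1
  k=1: a=2, p=5, q=2
  k=2: a=2, p=12, q=5

12/5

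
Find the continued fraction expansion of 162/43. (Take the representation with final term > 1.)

162 = 3*43 + 33
43 = 1*33 + 10
33 = 3*10 + 3
10 = 3*3 + 1
3 = 3*1 + 0  (stop)
So 162/43 = [3; 1, 3, 3, 3].

[3; 1, 3, 3, 3]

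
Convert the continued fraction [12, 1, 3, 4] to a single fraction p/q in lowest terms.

Fold from the inside: start with 4/1.
  3 + 1/4 = 13/4
  1 + 4/13 = 17/13
  12 + 13/17 = 217/17

217/17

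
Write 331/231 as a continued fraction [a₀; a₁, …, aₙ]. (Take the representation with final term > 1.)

[1; 2, 3, 4, 2, 3]

331 = 1·231 + 100
231 = 2·100 + 31
100 = 3·31 + 7
31 = 4·7 + 3
7 = 2·3 + 1
3 = 3·1 + 0  (stop)
So 331/231 = [1; 2, 3, 4, 2, 3].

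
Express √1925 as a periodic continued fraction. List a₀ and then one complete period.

a₀ = ⌊√1925⌋ = 43.
With m₀=0, d₀=1 and mₖ₊₁ = dₖaₖ − mₖ, dₖ₊₁ = (n − mₖ₊₁²)/dₖ, aₖ₊₁ = ⌊(a₀+mₖ₊₁)/dₖ₊₁⌋:
  k=1: m=43, d=76, a=1
  k=2: m=33, d=11, a=6
  k=3: m=33, d=76, a=1
  k=4: m=43, d=1, a=86
d=1 and a=2a₀=86 at k=4, so the next step gives (m, d) = (43, 76) again — its k=1 value — and the period has length 4.

[43; 1, 6, 1, 86]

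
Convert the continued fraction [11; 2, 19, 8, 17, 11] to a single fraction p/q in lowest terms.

Using pₖ = aₖpₖ₋₁ + pₖ₋₂ and qₖ = aₖqₖ₋₁ + qₖ₋₂:
  k=0: a=11, p=11, q=1
  k=1: a=2, p=23, q=2
  k=2: a=19, p=448, q=39
  k=3: a=8, p=3607, q=314
  k=4: a=17, p=61767, q=5377
  k=5: a=11, p=683044, q=59461

683044/59461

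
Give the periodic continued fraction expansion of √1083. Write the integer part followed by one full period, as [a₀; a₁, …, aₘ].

a₀ = ⌊√1083⌋ = 32.
With m₀=0, d₀=1 and mₖ₊₁ = dₖaₖ − mₖ, dₖ₊₁ = (n − mₖ₊₁²)/dₖ, aₖ₊₁ = ⌊(a₀+mₖ₊₁)/dₖ₊₁⌋:
  k=1: m=32, d=59, a=1
  k=2: m=27, d=6, a=9
  k=3: m=27, d=59, a=1
  k=4: m=32, d=1, a=64
d=1 and a=2a₀=64 at k=4, so the next step gives (m, d) = (32, 59) again — its k=1 value — and the period has length 4.

[32; 1, 9, 1, 64]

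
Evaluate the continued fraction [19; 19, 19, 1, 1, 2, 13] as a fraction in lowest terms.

Using pₖ = aₖpₖ₋₁ + pₖ₋₂ and qₖ = aₖqₖ₋₁ + qₖ₋₂:
  k=0: a=19, p=19, q=1
  k=1: a=19, p=362, q=19
  k=2: a=19, p=6897, q=362
  k=3: a=1, p=7259, q=381
  k=4: a=1, p=14156, q=743
  k=5: a=2, p=35571, q=1867
  k=6: a=13, p=476579, q=25014

476579/25014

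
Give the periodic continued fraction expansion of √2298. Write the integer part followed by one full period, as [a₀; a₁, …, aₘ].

a₀ = ⌊√2298⌋ = 47.
With m₀=0, d₀=1 and mₖ₊₁ = dₖaₖ − mₖ, dₖ₊₁ = (n − mₖ₊₁²)/dₖ, aₖ₊₁ = ⌊(a₀+mₖ₊₁)/dₖ₊₁⌋:
  k=1: m=47, d=89, a=1
  k=2: m=42, d=6, a=14
  k=3: m=42, d=89, a=1
  k=4: m=47, d=1, a=94
d=1 and a=2a₀=94 at k=4, so the next step gives (m, d) = (47, 89) again — its k=1 value — and the period has length 4.

[47; 1, 14, 1, 94]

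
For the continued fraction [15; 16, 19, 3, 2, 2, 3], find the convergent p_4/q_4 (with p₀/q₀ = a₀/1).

Using pₖ = aₖpₖ₋₁ + pₖ₋₂, qₖ = aₖqₖ₋₁ + qₖ₋₂ (with p₋₁=1, p₋₂=0, q₋₁=0, q₋₂=1):
  k=0: a=15, p=15, q=1
  k=1: a=16, p=241, q=16
  k=2: a=19, p=4594, q=305
  k=3: a=3, p=14023, q=931
  k=4: a=2, p=32640, q=2167

32640/2167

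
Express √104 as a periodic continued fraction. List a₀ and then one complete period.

a₀ = ⌊√104⌋ = 10.

[10; 5, 20]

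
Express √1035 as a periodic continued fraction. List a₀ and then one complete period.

[32; 5, 1, 5, 64]

a₀ = ⌊√1035⌋ = 32.
With m₀=0, d₀=1 and mₖ₊₁ = dₖaₖ − mₖ, dₖ₊₁ = (n − mₖ₊₁²)/dₖ, aₖ₊₁ = ⌊(a₀+mₖ₊₁)/dₖ₊₁⌋:
  k=1: m=32, d=11, a=5
  k=2: m=23, d=46, a=1
  k=3: m=23, d=11, a=5
  k=4: m=32, d=1, a=64
d=1 and a=2a₀=64 at k=4, so the next step gives (m, d) = (32, 11) again — its k=1 value — and the period has length 4.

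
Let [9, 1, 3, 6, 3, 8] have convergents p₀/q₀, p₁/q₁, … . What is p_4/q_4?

771/79

Using pₖ = aₖpₖ₋₁ + pₖ₋₂, qₖ = aₖqₖ₋₁ + qₖ₋₂ (with p₋₁=1, p₋₂=0, q₋₁=0, q₋₂=1):
  k=0: a=9, p=9, q=1
  k=1: a=1, p=10, q=1
  k=2: a=3, p=39, q=4
  k=3: a=6, p=244, q=25
  k=4: a=3, p=771, q=79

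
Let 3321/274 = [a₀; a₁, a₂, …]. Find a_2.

3321 = 12·274 + 33   →  a_0 = 12
274 = 8·33 + 10   →  a_1 = 8
33 = 3·10 + 3   →  a_2 = 3

3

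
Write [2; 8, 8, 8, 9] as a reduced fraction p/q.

10227/4817

Using pₖ = aₖpₖ₋₁ + pₖ₋₂ and qₖ = aₖqₖ₋₁ + qₖ₋₂:
  k=0: a=2, p=2, q=1
  k=1: a=8, p=17, q=8
  k=2: a=8, p=138, q=65
  k=3: a=8, p=1121, q=528
  k=4: a=9, p=10227, q=4817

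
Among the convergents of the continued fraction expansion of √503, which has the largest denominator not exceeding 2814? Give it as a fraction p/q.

√503 = [22; 2, 2, 1, 21, 1, 2, 2, 44, …] (period length 8).
Convergents:
  p_0/q_0 = 22/1
  p_1/q_1 = 45/2
  p_2/q_2 = 112/5
  p_3/q_3 = 157/7
  p_4/q_4 = 3409/152
  p_5/q_5 = 3566/159
  p_6/q_6 = 10541/470
  p_7/q_7 = 24648/1099
  p_8/q_8 = 1095053/48826
q_7 = 1099 ≤ 2814 < 48826 = q_8, so the answer is 24648/1099.

24648/1099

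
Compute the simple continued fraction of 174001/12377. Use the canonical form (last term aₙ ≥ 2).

[14; 17, 8, 2, 2, 5, 3]

174001 = 14*12377 + 723
12377 = 17*723 + 86
723 = 8*86 + 35
86 = 2*35 + 16
35 = 2*16 + 3
16 = 5*3 + 1
3 = 3*1 + 0  (stop)
So 174001/12377 = [14; 17, 8, 2, 2, 5, 3].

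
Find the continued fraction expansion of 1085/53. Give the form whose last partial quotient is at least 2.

1085 = 20×53 + 25
53 = 2×25 + 3
25 = 8×3 + 1
3 = 3×1 + 0  (stop)
So 1085/53 = [20; 2, 8, 3].

[20; 2, 8, 3]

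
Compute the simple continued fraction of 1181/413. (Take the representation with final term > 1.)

[2; 1, 6, 8, 3, 2]

1181 = 2×413 + 355
413 = 1×355 + 58
355 = 6×58 + 7
58 = 8×7 + 2
7 = 3×2 + 1
2 = 2×1 + 0  (stop)
So 1181/413 = [2; 1, 6, 8, 3, 2].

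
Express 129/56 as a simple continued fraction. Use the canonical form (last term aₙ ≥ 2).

129 = 2*56 + 17
56 = 3*17 + 5
17 = 3*5 + 2
5 = 2*2 + 1
2 = 2*1 + 0  (stop)
So 129/56 = [2; 3, 3, 2, 2].

[2; 3, 3, 2, 2]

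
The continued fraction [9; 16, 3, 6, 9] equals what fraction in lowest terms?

25725/2839

Fold from the inside: start with 9/1.
  6 + 1/9 = 55/9
  3 + 9/55 = 174/55
  16 + 55/174 = 2839/174
  9 + 174/2839 = 25725/2839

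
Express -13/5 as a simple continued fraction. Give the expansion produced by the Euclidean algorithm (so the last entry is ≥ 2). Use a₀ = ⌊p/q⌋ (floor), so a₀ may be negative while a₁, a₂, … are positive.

-13 = -3×5 + 2
5 = 2×2 + 1
2 = 2×1 + 0  (stop)
So -13/5 = [-3; 2, 2].

[-3; 2, 2]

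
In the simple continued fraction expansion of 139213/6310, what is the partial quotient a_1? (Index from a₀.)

16

139213 = 22·6310 + 393   →  a_0 = 22
6310 = 16·393 + 22   →  a_1 = 16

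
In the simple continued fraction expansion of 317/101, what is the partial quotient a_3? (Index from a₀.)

317 = 3·101 + 14   →  a_0 = 3
101 = 7·14 + 3   →  a_1 = 7
14 = 4·3 + 2   →  a_2 = 4
3 = 1·2 + 1   →  a_3 = 1

1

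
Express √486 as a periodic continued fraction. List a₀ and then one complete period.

[22; 22, 44]

a₀ = ⌊√486⌋ = 22.
With m₀=0, d₀=1 and mₖ₊₁ = dₖaₖ − mₖ, dₖ₊₁ = (n − mₖ₊₁²)/dₖ, aₖ₊₁ = ⌊(a₀+mₖ₊₁)/dₖ₊₁⌋:
  k=1: m=22, d=2, a=22
  k=2: m=22, d=1, a=44
d=1 and a=2a₀=44 at k=2, so the next step gives (m, d) = (22, 2) again — its k=1 value — and the period has length 2.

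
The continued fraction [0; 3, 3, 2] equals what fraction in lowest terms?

Using pₖ = aₖpₖ₋₁ + pₖ₋₂ and qₖ = aₖqₖ₋₁ + qₖ₋₂:
  k=0: a=0, p=0, q=1
  k=1: a=3, p=1, q=3
  k=2: a=3, p=3, q=10
  k=3: a=2, p=7, q=23

7/23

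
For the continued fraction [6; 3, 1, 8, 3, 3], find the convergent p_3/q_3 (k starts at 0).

219/35

Using pₖ = aₖpₖ₋₁ + pₖ₋₂, qₖ = aₖqₖ₋₁ + qₖ₋₂ (with p₋₁=1, p₋₂=0, q₋₁=0, q₋₂=1):
  k=0: a=6, p=6, q=1
  k=1: a=3, p=19, q=3
  k=2: a=1, p=25, q=4
  k=3: a=8, p=219, q=35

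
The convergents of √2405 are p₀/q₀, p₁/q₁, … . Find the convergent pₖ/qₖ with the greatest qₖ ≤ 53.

2403/49

√2405 = [49; 24, 1, 1, 24, 98, …] (period length 5).
Convergents:
  p_0/q_0 = 49/1
  p_1/q_1 = 1177/24
  p_2/q_2 = 1226/25
  p_3/q_3 = 2403/49
  p_4/q_4 = 58898/1201
q_3 = 49 ≤ 53 < 1201 = q_4, so the answer is 2403/49.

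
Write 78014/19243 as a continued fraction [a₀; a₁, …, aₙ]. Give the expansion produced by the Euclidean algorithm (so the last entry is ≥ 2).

[4; 18, 2, 7, 6, 5, 2]

78014 = 4×19243 + 1042
19243 = 18×1042 + 487
1042 = 2×487 + 68
487 = 7×68 + 11
68 = 6×11 + 2
11 = 5×2 + 1
2 = 2×1 + 0  (stop)
So 78014/19243 = [4; 18, 2, 7, 6, 5, 2].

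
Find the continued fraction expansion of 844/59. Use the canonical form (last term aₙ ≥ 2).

844 = 14·59 + 18
59 = 3·18 + 5
18 = 3·5 + 3
5 = 1·3 + 2
3 = 1·2 + 1
2 = 2·1 + 0  (stop)
So 844/59 = [14; 3, 3, 1, 1, 2].

[14; 3, 3, 1, 1, 2]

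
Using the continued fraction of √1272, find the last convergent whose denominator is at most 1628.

√1272 = [35; 1, 1, 1, 70, …] (period length 4).
Convergents:
  p_0/q_0 = 35/1
  p_1/q_1 = 36/1
  p_2/q_2 = 71/2
  p_3/q_3 = 107/3
  p_4/q_4 = 7561/212
  p_5/q_5 = 7668/215
  p_6/q_6 = 15229/427
  p_7/q_7 = 22897/642
  p_8/q_8 = 1618019/45367
q_7 = 642 ≤ 1628 < 45367 = q_8, so the answer is 22897/642.

22897/642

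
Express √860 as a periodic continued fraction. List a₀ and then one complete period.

[29; 3, 14, 3, 58]

a₀ = ⌊√860⌋ = 29.
With m₀=0, d₀=1 and mₖ₊₁ = dₖaₖ − mₖ, dₖ₊₁ = (n − mₖ₊₁²)/dₖ, aₖ₊₁ = ⌊(a₀+mₖ₊₁)/dₖ₊₁⌋:
  k=1: m=29, d=19, a=3
  k=2: m=28, d=4, a=14
  k=3: m=28, d=19, a=3
  k=4: m=29, d=1, a=58
d=1 and a=2a₀=58 at k=4, so the next step gives (m, d) = (29, 19) again — its k=1 value — and the period has length 4.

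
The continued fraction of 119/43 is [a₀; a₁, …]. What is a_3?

119 = 2·43 + 33   →  a_0 = 2
43 = 1·33 + 10   →  a_1 = 1
33 = 3·10 + 3   →  a_2 = 3
10 = 3·3 + 1   →  a_3 = 3

3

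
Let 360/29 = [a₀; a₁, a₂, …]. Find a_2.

2

360 = 12·29 + 12   →  a_0 = 12
29 = 2·12 + 5   →  a_1 = 2
12 = 2·5 + 2   →  a_2 = 2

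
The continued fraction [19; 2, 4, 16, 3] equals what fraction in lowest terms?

8692/447

Using pₖ = aₖpₖ₋₁ + pₖ₋₂ and qₖ = aₖqₖ₋₁ + qₖ₋₂:
  k=0: a=19, p=19, q=1
  k=1: a=2, p=39, q=2
  k=2: a=4, p=175, q=9
  k=3: a=16, p=2839, q=146
  k=4: a=3, p=8692, q=447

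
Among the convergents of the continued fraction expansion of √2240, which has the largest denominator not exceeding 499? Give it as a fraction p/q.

10081/213

√2240 = [47; 3, 23, 3, 94, …] (period length 4).
Convergents:
  p_0/q_0 = 47/1
  p_1/q_1 = 142/3
  p_2/q_2 = 3313/70
  p_3/q_3 = 10081/213
  p_4/q_4 = 950927/20092
q_3 = 213 ≤ 499 < 20092 = q_4, so the answer is 10081/213.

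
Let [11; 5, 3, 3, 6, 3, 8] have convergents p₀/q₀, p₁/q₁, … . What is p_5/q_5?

11804/1055

Using pₖ = aₖpₖ₋₁ + pₖ₋₂, qₖ = aₖqₖ₋₁ + qₖ₋₂ (with p₋₁=1, p₋₂=0, q₋₁=0, q₋₂=1):
  k=0: a=11, p=11, q=1
  k=1: a=5, p=56, q=5
  k=2: a=3, p=179, q=16
  k=3: a=3, p=593, q=53
  k=4: a=6, p=3737, q=334
  k=5: a=3, p=11804, q=1055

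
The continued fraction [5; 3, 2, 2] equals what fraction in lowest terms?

Using pₖ = aₖpₖ₋₁ + pₖ₋₂ and qₖ = aₖqₖ₋₁ + qₖ₋₂:
  k=0: a=5, p=5, q=1
  k=1: a=3, p=16, q=3
  k=2: a=2, p=37, q=7
  k=3: a=2, p=90, q=17

90/17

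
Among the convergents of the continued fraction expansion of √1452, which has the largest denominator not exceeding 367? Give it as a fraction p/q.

13413/352

√1452 = [38; 9, 1, 1, 18, 1, 1, 9, 76, …] (period length 8).
Convergents:
  p_0/q_0 = 38/1
  p_1/q_1 = 343/9
  p_2/q_2 = 381/10
  p_3/q_3 = 724/19
  p_4/q_4 = 13413/352
  p_5/q_5 = 14137/371
q_4 = 352 ≤ 367 < 371 = q_5, so the answer is 13413/352.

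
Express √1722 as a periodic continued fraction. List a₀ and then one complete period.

[41; 2, 82]

a₀ = ⌊√1722⌋ = 41.
With m₀=0, d₀=1 and mₖ₊₁ = dₖaₖ − mₖ, dₖ₊₁ = (n − mₖ₊₁²)/dₖ, aₖ₊₁ = ⌊(a₀+mₖ₊₁)/dₖ₊₁⌋:
  k=1: m=41, d=41, a=2
  k=2: m=41, d=1, a=82
d=1 and a=2a₀=82 at k=2, so the next step gives (m, d) = (41, 41) again — its k=1 value — and the period has length 2.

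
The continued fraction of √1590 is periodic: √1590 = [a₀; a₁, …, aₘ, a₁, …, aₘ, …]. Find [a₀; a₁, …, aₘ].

[39; 1, 6, 1, 78]

a₀ = ⌊√1590⌋ = 39.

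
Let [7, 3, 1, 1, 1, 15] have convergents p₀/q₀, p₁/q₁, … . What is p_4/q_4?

80/11

Using pₖ = aₖpₖ₋₁ + pₖ₋₂, qₖ = aₖqₖ₋₁ + qₖ₋₂ (with p₋₁=1, p₋₂=0, q₋₁=0, q₋₂=1):
  k=0: a=7, p=7, q=1
  k=1: a=3, p=22, q=3
  k=2: a=1, p=29, q=4
  k=3: a=1, p=51, q=7
  k=4: a=1, p=80, q=11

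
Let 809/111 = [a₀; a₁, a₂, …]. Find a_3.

809 = 7·111 + 32   →  a_0 = 7
111 = 3·32 + 15   →  a_1 = 3
32 = 2·15 + 2   →  a_2 = 2
15 = 7·2 + 1   →  a_3 = 7

7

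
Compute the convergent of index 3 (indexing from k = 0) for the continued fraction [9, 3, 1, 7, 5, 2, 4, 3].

287/31

Using pₖ = aₖpₖ₋₁ + pₖ₋₂, qₖ = aₖqₖ₋₁ + qₖ₋₂ (with p₋₁=1, p₋₂=0, q₋₁=0, q₋₂=1):
  k=0: a=9, p=9, q=1
  k=1: a=3, p=28, q=3
  k=2: a=1, p=37, q=4
  k=3: a=7, p=287, q=31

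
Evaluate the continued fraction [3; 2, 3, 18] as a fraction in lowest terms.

439/128

Using pₖ = aₖpₖ₋₁ + pₖ₋₂ and qₖ = aₖqₖ₋₁ + qₖ₋₂:
  k=0: a=3, p=3, q=1
  k=1: a=2, p=7, q=2
  k=2: a=3, p=24, q=7
  k=3: a=18, p=439, q=128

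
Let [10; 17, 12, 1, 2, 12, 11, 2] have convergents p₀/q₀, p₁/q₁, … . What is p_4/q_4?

Using pₖ = aₖpₖ₋₁ + pₖ₋₂, qₖ = aₖqₖ₋₁ + qₖ₋₂ (with p₋₁=1, p₋₂=0, q₋₁=0, q₋₂=1):
  k=0: a=10, p=10, q=1
  k=1: a=17, p=171, q=17
  k=2: a=12, p=2062, q=205
  k=3: a=1, p=2233, q=222
  k=4: a=2, p=6528, q=649

6528/649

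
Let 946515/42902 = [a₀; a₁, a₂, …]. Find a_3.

946515 = 22·42902 + 2671   →  a_0 = 22
42902 = 16·2671 + 166   →  a_1 = 16
2671 = 16·166 + 15   →  a_2 = 16
166 = 11·15 + 1   →  a_3 = 11

11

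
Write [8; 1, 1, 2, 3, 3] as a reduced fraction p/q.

481/56

Fold from the inside: start with 3/1.
  3 + 1/3 = 10/3
  2 + 3/10 = 23/10
  1 + 10/23 = 33/23
  1 + 23/33 = 56/33
  8 + 33/56 = 481/56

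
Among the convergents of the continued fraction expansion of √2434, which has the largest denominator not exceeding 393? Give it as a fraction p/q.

√2434 = [49; 2, 1, 48, 1, 2, 98, …] (period length 6).
Convergents:
  p_0/q_0 = 49/1
  p_1/q_1 = 99/2
  p_2/q_2 = 148/3
  p_3/q_3 = 7203/146
  p_4/q_4 = 7351/149
  p_5/q_5 = 21905/444
q_4 = 149 ≤ 393 < 444 = q_5, so the answer is 7351/149.

7351/149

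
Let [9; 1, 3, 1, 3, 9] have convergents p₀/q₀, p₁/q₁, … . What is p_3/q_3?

49/5

Using pₖ = aₖpₖ₋₁ + pₖ₋₂, qₖ = aₖqₖ₋₁ + qₖ₋₂ (with p₋₁=1, p₋₂=0, q₋₁=0, q₋₂=1):
  k=0: a=9, p=9, q=1
  k=1: a=1, p=10, q=1
  k=2: a=3, p=39, q=4
  k=3: a=1, p=49, q=5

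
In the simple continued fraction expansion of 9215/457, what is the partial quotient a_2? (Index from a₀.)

9215 = 20·457 + 75   →  a_0 = 20
457 = 6·75 + 7   →  a_1 = 6
75 = 10·7 + 5   →  a_2 = 10

10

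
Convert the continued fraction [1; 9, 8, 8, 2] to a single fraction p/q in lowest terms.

1397/1259

Using pₖ = aₖpₖ₋₁ + pₖ₋₂ and qₖ = aₖqₖ₋₁ + qₖ₋₂:
  k=0: a=1, p=1, q=1
  k=1: a=9, p=10, q=9
  k=2: a=8, p=81, q=73
  k=3: a=8, p=658, q=593
  k=4: a=2, p=1397, q=1259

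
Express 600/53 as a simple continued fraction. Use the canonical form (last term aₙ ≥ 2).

600 = 11·53 + 17
53 = 3·17 + 2
17 = 8·2 + 1
2 = 2·1 + 0  (stop)
So 600/53 = [11; 3, 8, 2].

[11; 3, 8, 2]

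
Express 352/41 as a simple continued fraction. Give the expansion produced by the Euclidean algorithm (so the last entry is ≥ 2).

352 = 8·41 + 24
41 = 1·24 + 17
24 = 1·17 + 7
17 = 2·7 + 3
7 = 2·3 + 1
3 = 3·1 + 0  (stop)
So 352/41 = [8; 1, 1, 2, 2, 3].

[8; 1, 1, 2, 2, 3]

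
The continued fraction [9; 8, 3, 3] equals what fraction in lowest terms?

Fold from the inside: start with 3/1.
  3 + 1/3 = 10/3
  8 + 3/10 = 83/10
  9 + 10/83 = 757/83

757/83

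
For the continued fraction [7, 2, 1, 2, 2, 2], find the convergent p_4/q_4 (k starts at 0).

140/19

Using pₖ = aₖpₖ₋₁ + pₖ₋₂, qₖ = aₖqₖ₋₁ + qₖ₋₂ (with p₋₁=1, p₋₂=0, q₋₁=0, q₋₂=1):
  k=0: a=7, p=7, q=1
  k=1: a=2, p=15, q=2
  k=2: a=1, p=22, q=3
  k=3: a=2, p=59, q=8
  k=4: a=2, p=140, q=19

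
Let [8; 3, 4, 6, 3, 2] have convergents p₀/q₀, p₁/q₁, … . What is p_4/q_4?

Using pₖ = aₖpₖ₋₁ + pₖ₋₂, qₖ = aₖqₖ₋₁ + qₖ₋₂ (with p₋₁=1, p₋₂=0, q₋₁=0, q₋₂=1):
  k=0: a=8, p=8, q=1
  k=1: a=3, p=25, q=3
  k=2: a=4, p=108, q=13
  k=3: a=6, p=673, q=81
  k=4: a=3, p=2127, q=256

2127/256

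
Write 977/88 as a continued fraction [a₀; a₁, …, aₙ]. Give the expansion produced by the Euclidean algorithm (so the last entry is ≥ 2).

977 = 11×88 + 9
88 = 9×9 + 7
9 = 1×7 + 2
7 = 3×2 + 1
2 = 2×1 + 0  (stop)
So 977/88 = [11; 9, 1, 3, 2].

[11; 9, 1, 3, 2]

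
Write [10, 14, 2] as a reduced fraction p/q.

292/29

Fold from the inside: start with 2/1.
  14 + 1/2 = 29/2
  10 + 2/29 = 292/29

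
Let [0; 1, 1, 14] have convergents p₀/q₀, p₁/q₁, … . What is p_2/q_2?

Using pₖ = aₖpₖ₋₁ + pₖ₋₂, qₖ = aₖqₖ₋₁ + qₖ₋₂ (with p₋₁=1, p₋₂=0, q₋₁=0, q₋₂=1):
  k=0: a=0, p=0, q=1
  k=1: a=1, p=1, q=1
  k=2: a=1, p=1, q=2

1/2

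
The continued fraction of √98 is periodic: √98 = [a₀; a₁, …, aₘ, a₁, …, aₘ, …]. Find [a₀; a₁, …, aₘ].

a₀ = ⌊√98⌋ = 9.

[9; 1, 8, 1, 18]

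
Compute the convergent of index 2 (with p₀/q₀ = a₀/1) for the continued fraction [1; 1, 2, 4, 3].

Using pₖ = aₖpₖ₋₁ + pₖ₋₂, qₖ = aₖqₖ₋₁ + qₖ₋₂ (with p₋₁=1, p₋₂=0, q₋₁=0, q₋₂=1):
  k=0: a=1, p=1, q=1
  k=1: a=1, p=2, q=1
  k=2: a=2, p=5, q=3

5/3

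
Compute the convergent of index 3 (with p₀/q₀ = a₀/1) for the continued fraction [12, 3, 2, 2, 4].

Using pₖ = aₖpₖ₋₁ + pₖ₋₂, qₖ = aₖqₖ₋₁ + qₖ₋₂ (with p₋₁=1, p₋₂=0, q₋₁=0, q₋₂=1):
  k=0: a=12, p=12, q=1
  k=1: a=3, p=37, q=3
  k=2: a=2, p=86, q=7
  k=3: a=2, p=209, q=17

209/17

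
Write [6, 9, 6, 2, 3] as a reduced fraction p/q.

Fold from the inside: start with 3/1.
  2 + 1/3 = 7/3
  6 + 3/7 = 45/7
  9 + 7/45 = 412/45
  6 + 45/412 = 2517/412

2517/412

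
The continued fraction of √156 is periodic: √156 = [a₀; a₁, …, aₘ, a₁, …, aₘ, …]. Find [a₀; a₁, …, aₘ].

a₀ = ⌊√156⌋ = 12.

[12; 2, 24]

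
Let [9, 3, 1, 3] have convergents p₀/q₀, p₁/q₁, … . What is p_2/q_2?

Using pₖ = aₖpₖ₋₁ + pₖ₋₂, qₖ = aₖqₖ₋₁ + qₖ₋₂ (with p₋₁=1, p₋₂=0, q₋₁=0, q₋₂=1):
  k=0: a=9, p=9, q=1
  k=1: a=3, p=28, q=3
  k=2: a=1, p=37, q=4

37/4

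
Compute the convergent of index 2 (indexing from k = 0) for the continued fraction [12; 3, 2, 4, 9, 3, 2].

Using pₖ = aₖpₖ₋₁ + pₖ₋₂, qₖ = aₖqₖ₋₁ + qₖ₋₂ (with p₋₁=1, p₋₂=0, q₋₁=0, q₋₂=1):
  k=0: a=12, p=12, q=1
  k=1: a=3, p=37, q=3
  k=2: a=2, p=86, q=7

86/7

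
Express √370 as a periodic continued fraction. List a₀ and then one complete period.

a₀ = ⌊√370⌋ = 19.
With m₀=0, d₀=1 and mₖ₊₁ = dₖaₖ − mₖ, dₖ₊₁ = (n − mₖ₊₁²)/dₖ, aₖ₊₁ = ⌊(a₀+mₖ₊₁)/dₖ₊₁⌋:
  k=1: m=19, d=9, a=4
  k=2: m=17, d=9, a=4
  k=3: m=19, d=1, a=38
d=1 and a=2a₀=38 at k=3, so the next step gives (m, d) = (19, 9) again — its k=1 value — and the period has length 3.

[19; 4, 4, 38]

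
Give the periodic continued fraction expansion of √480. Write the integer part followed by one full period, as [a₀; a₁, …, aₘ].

a₀ = ⌊√480⌋ = 21.
With m₀=0, d₀=1 and mₖ₊₁ = dₖaₖ − mₖ, dₖ₊₁ = (n − mₖ₊₁²)/dₖ, aₖ₊₁ = ⌊(a₀+mₖ₊₁)/dₖ₊₁⌋:
  k=1: m=21, d=39, a=1
  k=2: m=18, d=4, a=9
  k=3: m=18, d=39, a=1
  k=4: m=21, d=1, a=42
d=1 and a=2a₀=42 at k=4, so the next step gives (m, d) = (21, 39) again — its k=1 value — and the period has length 4.

[21; 1, 9, 1, 42]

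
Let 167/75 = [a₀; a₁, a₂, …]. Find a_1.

167 = 2·75 + 17   →  a_0 = 2
75 = 4·17 + 7   →  a_1 = 4

4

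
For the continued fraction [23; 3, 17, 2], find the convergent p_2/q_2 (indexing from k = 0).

Using pₖ = aₖpₖ₋₁ + pₖ₋₂, qₖ = aₖqₖ₋₁ + qₖ₋₂ (with p₋₁=1, p₋₂=0, q₋₁=0, q₋₂=1):
  k=0: a=23, p=23, q=1
  k=1: a=3, p=70, q=3
  k=2: a=17, p=1213, q=52

1213/52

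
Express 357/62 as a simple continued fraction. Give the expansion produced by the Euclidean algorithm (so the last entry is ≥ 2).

[5; 1, 3, 7, 2]

357 = 5*62 + 47
62 = 1*47 + 15
47 = 3*15 + 2
15 = 7*2 + 1
2 = 2*1 + 0  (stop)
So 357/62 = [5; 1, 3, 7, 2].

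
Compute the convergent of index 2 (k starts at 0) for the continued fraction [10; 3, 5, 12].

165/16

Using pₖ = aₖpₖ₋₁ + pₖ₋₂, qₖ = aₖqₖ₋₁ + qₖ₋₂ (with p₋₁=1, p₋₂=0, q₋₁=0, q₋₂=1):
  k=0: a=10, p=10, q=1
  k=1: a=3, p=31, q=3
  k=2: a=5, p=165, q=16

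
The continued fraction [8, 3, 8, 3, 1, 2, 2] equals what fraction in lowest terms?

Using pₖ = aₖpₖ₋₁ + pₖ₋₂ and qₖ = aₖqₖ₋₁ + qₖ₋₂:
  k=0: a=8, p=8, q=1
  k=1: a=3, p=25, q=3
  k=2: a=8, p=208, q=25
  k=3: a=3, p=649, q=78
  k=4: a=1, p=857, q=103
  k=5: a=2, p=2363, q=284
  k=6: a=2, p=5583, q=671

5583/671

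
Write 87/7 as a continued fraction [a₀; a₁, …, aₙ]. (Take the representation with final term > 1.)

[12; 2, 3]

87 = 12·7 + 3
7 = 2·3 + 1
3 = 3·1 + 0  (stop)
So 87/7 = [12; 2, 3].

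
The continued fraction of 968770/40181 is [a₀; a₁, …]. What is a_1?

968770 = 24·40181 + 4426   →  a_0 = 24
40181 = 9·4426 + 347   →  a_1 = 9

9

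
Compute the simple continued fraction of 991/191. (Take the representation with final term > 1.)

[5; 5, 3, 3, 1, 2]

991 = 5*191 + 36
191 = 5*36 + 11
36 = 3*11 + 3
11 = 3*3 + 2
3 = 1*2 + 1
2 = 2*1 + 0  (stop)
So 991/191 = [5; 5, 3, 3, 1, 2].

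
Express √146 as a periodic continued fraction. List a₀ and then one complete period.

[12; 12, 24]

a₀ = ⌊√146⌋ = 12.
With m₀=0, d₀=1 and mₖ₊₁ = dₖaₖ − mₖ, dₖ₊₁ = (n − mₖ₊₁²)/dₖ, aₖ₊₁ = ⌊(a₀+mₖ₊₁)/dₖ₊₁⌋:
  k=1: m=12, d=2, a=12
  k=2: m=12, d=1, a=24
d=1 and a=2a₀=24 at k=2, so the next step gives (m, d) = (12, 2) again — its k=1 value — and the period has length 2.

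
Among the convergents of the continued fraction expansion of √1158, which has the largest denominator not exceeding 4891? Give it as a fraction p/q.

√1158 = [34; 34, 68, …] (period length 2).
Convergents:
  p_0/q_0 = 34/1
  p_1/q_1 = 1157/34
  p_2/q_2 = 78710/2313
  p_3/q_3 = 2677297/78676
q_2 = 2313 ≤ 4891 < 78676 = q_3, so the answer is 78710/2313.

78710/2313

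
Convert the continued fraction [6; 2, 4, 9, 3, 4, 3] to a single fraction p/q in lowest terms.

23224/3603

Using pₖ = aₖpₖ₋₁ + pₖ₋₂ and qₖ = aₖqₖ₋₁ + qₖ₋₂:
  k=0: a=6, p=6, q=1
  k=1: a=2, p=13, q=2
  k=2: a=4, p=58, q=9
  k=3: a=9, p=535, q=83
  k=4: a=3, p=1663, q=258
  k=5: a=4, p=7187, q=1115
  k=6: a=3, p=23224, q=3603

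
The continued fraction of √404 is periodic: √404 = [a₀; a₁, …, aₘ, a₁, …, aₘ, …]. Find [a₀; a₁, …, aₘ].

a₀ = ⌊√404⌋ = 20.
With m₀=0, d₀=1 and mₖ₊₁ = dₖaₖ − mₖ, dₖ₊₁ = (n − mₖ₊₁²)/dₖ, aₖ₊₁ = ⌊(a₀+mₖ₊₁)/dₖ₊₁⌋:
  k=1: m=20, d=4, a=10
  k=2: m=20, d=1, a=40
d=1 and a=2a₀=40 at k=2, so the next step gives (m, d) = (20, 4) again — its k=1 value — and the period has length 2.

[20; 10, 40]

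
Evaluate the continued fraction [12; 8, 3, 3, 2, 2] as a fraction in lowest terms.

Fold from the inside: start with 2/1.
  2 + 1/2 = 5/2
  3 + 2/5 = 17/5
  3 + 5/17 = 56/17
  8 + 17/56 = 465/56
  12 + 56/465 = 5636/465

5636/465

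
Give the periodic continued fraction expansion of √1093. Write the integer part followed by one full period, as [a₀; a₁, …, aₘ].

[33; 16, 1, 1, 16, 66]

a₀ = ⌊√1093⌋ = 33.
With m₀=0, d₀=1 and mₖ₊₁ = dₖaₖ − mₖ, dₖ₊₁ = (n − mₖ₊₁²)/dₖ, aₖ₊₁ = ⌊(a₀+mₖ₊₁)/dₖ₊₁⌋:
  k=1: m=33, d=4, a=16
  k=2: m=31, d=33, a=1
  k=3: m=2, d=33, a=1
  k=4: m=31, d=4, a=16
  k=5: m=33, d=1, a=66
d=1 and a=2a₀=66 at k=5, so the next step gives (m, d) = (33, 4) again — its k=1 value — and the period has length 5.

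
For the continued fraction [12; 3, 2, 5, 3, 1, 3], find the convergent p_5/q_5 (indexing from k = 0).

Using pₖ = aₖpₖ₋₁ + pₖ₋₂, qₖ = aₖqₖ₋₁ + qₖ₋₂ (with p₋₁=1, p₋₂=0, q₋₁=0, q₋₂=1):
  k=0: a=12, p=12, q=1
  k=1: a=3, p=37, q=3
  k=2: a=2, p=86, q=7
  k=3: a=5, p=467, q=38
  k=4: a=3, p=1487, q=121
  k=5: a=1, p=1954, q=159

1954/159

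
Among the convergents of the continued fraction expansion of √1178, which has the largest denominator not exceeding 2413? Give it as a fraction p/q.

√1178 = [34; 3, 9, 2, 9, 3, 68, …] (period length 6).
Convergents:
  p_0/q_0 = 34/1
  p_1/q_1 = 103/3
  p_2/q_2 = 961/28
  p_3/q_3 = 2025/59
  p_4/q_4 = 19186/559
  p_5/q_5 = 59583/1736
  p_6/q_6 = 4070830/118607
q_5 = 1736 ≤ 2413 < 118607 = q_6, so the answer is 59583/1736.

59583/1736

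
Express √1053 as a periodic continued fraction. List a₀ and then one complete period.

a₀ = ⌊√1053⌋ = 32.
With m₀=0, d₀=1 and mₖ₊₁ = dₖaₖ − mₖ, dₖ₊₁ = (n − mₖ₊₁²)/dₖ, aₖ₊₁ = ⌊(a₀+mₖ₊₁)/dₖ₊₁⌋:
  k=1: m=32, d=29, a=2
  k=2: m=26, d=13, a=4
  k=3: m=26, d=29, a=2
  k=4: m=32, d=1, a=64
d=1 and a=2a₀=64 at k=4, so the next step gives (m, d) = (32, 29) again — its k=1 value — and the period has length 4.

[32; 2, 4, 2, 64]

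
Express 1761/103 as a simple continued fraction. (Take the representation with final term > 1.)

1761 = 17·103 + 10
103 = 10·10 + 3
10 = 3·3 + 1
3 = 3·1 + 0  (stop)
So 1761/103 = [17; 10, 3, 3].

[17; 10, 3, 3]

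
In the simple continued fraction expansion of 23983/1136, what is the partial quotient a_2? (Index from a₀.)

1

23983 = 21·1136 + 127   →  a_0 = 21
1136 = 8·127 + 120   →  a_1 = 8
127 = 1·120 + 7   →  a_2 = 1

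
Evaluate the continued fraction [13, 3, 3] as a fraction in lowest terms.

Using pₖ = aₖpₖ₋₁ + pₖ₋₂ and qₖ = aₖqₖ₋₁ + qₖ₋₂:
  k=0: a=13, p=13, q=1
  k=1: a=3, p=40, q=3
  k=2: a=3, p=133, q=10

133/10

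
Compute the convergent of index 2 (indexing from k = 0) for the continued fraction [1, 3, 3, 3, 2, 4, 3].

Using pₖ = aₖpₖ₋₁ + pₖ₋₂, qₖ = aₖqₖ₋₁ + qₖ₋₂ (with p₋₁=1, p₋₂=0, q₋₁=0, q₋₂=1):
  k=0: a=1, p=1, q=1
  k=1: a=3, p=4, q=3
  k=2: a=3, p=13, q=10

13/10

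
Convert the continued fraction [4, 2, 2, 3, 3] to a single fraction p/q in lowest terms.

247/56

Using pₖ = aₖpₖ₋₁ + pₖ₋₂ and qₖ = aₖqₖ₋₁ + qₖ₋₂:
  k=0: a=4, p=4, q=1
  k=1: a=2, p=9, q=2
  k=2: a=2, p=22, q=5
  k=3: a=3, p=75, q=17
  k=4: a=3, p=247, q=56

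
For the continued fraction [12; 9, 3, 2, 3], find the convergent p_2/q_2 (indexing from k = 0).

Using pₖ = aₖpₖ₋₁ + pₖ₋₂, qₖ = aₖqₖ₋₁ + qₖ₋₂ (with p₋₁=1, p₋₂=0, q₋₁=0, q₋₂=1):
  k=0: a=12, p=12, q=1
  k=1: a=9, p=109, q=9
  k=2: a=3, p=339, q=28

339/28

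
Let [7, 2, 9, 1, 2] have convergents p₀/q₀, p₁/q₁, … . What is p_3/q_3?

157/21

Using pₖ = aₖpₖ₋₁ + pₖ₋₂, qₖ = aₖqₖ₋₁ + qₖ₋₂ (with p₋₁=1, p₋₂=0, q₋₁=0, q₋₂=1):
  k=0: a=7, p=7, q=1
  k=1: a=2, p=15, q=2
  k=2: a=9, p=142, q=19
  k=3: a=1, p=157, q=21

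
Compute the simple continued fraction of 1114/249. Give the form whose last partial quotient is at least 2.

1114 = 4×249 + 118
249 = 2×118 + 13
118 = 9×13 + 1
13 = 13×1 + 0  (stop)
So 1114/249 = [4; 2, 9, 13].

[4; 2, 9, 13]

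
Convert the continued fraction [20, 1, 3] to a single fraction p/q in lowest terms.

Fold from the inside: start with 3/1.
  1 + 1/3 = 4/3
  20 + 3/4 = 83/4

83/4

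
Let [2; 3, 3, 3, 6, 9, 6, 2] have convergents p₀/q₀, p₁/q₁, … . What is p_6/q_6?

Using pₖ = aₖpₖ₋₁ + pₖ₋₂, qₖ = aₖqₖ₋₁ + qₖ₋₂ (with p₋₁=1, p₋₂=0, q₋₁=0, q₋₂=1):
  k=0: a=2, p=2, q=1
  k=1: a=3, p=7, q=3
  k=2: a=3, p=23, q=10
  k=3: a=3, p=76, q=33
  k=4: a=6, p=479, q=208
  k=5: a=9, p=4387, q=1905
  k=6: a=6, p=26801, q=11638

26801/11638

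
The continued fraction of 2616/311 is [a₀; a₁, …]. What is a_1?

2616 = 8·311 + 128   →  a_0 = 8
311 = 2·128 + 55   →  a_1 = 2

2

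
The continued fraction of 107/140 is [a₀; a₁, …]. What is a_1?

107 = 0·140 + 107   →  a_0 = 0
140 = 1·107 + 33   →  a_1 = 1

1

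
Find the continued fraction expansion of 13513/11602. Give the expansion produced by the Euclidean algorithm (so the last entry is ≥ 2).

[1; 6, 14, 19, 2, 3]

13513 = 1×11602 + 1911
11602 = 6×1911 + 136
1911 = 14×136 + 7
136 = 19×7 + 3
7 = 2×3 + 1
3 = 3×1 + 0  (stop)
So 13513/11602 = [1; 6, 14, 19, 2, 3].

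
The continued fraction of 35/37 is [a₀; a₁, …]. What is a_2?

17

35 = 0·37 + 35   →  a_0 = 0
37 = 1·35 + 2   →  a_1 = 1
35 = 17·2 + 1   →  a_2 = 17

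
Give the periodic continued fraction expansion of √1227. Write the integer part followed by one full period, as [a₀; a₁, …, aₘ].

a₀ = ⌊√1227⌋ = 35.
With m₀=0, d₀=1 and mₖ₊₁ = dₖaₖ − mₖ, dₖ₊₁ = (n − mₖ₊₁²)/dₖ, aₖ₊₁ = ⌊(a₀+mₖ₊₁)/dₖ₊₁⌋:
  k=1: m=35, d=2, a=35
  k=2: m=35, d=1, a=70
d=1 and a=2a₀=70 at k=2, so the next step gives (m, d) = (35, 2) again — its k=1 value — and the period has length 2.

[35; 35, 70]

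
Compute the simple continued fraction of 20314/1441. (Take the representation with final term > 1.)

20314 = 14*1441 + 140
1441 = 10*140 + 41
140 = 3*41 + 17
41 = 2*17 + 7
17 = 2*7 + 3
7 = 2*3 + 1
3 = 3*1 + 0  (stop)
So 20314/1441 = [14; 10, 3, 2, 2, 2, 3].

[14; 10, 3, 2, 2, 2, 3]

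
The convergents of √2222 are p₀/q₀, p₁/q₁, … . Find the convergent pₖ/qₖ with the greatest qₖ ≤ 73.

√2222 = [47; 7, 4, 7, 94, …] (period length 4).
Convergents:
  p_0/q_0 = 47/1
  p_1/q_1 = 330/7
  p_2/q_2 = 1367/29
  p_3/q_3 = 9899/210
q_2 = 29 ≤ 73 < 210 = q_3, so the answer is 1367/29.

1367/29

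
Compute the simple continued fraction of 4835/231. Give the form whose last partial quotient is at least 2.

[20; 1, 13, 2, 3, 2]

4835 = 20×231 + 215
231 = 1×215 + 16
215 = 13×16 + 7
16 = 2×7 + 2
7 = 3×2 + 1
2 = 2×1 + 0  (stop)
So 4835/231 = [20; 1, 13, 2, 3, 2].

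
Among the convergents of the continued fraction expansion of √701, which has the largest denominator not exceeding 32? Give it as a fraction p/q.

556/21

√701 = [26; 2, 10, 10, 2, 52, …] (period length 5).
Convergents:
  p_0/q_0 = 26/1
  p_1/q_1 = 53/2
  p_2/q_2 = 556/21
  p_3/q_3 = 5613/212
q_2 = 21 ≤ 32 < 212 = q_3, so the answer is 556/21.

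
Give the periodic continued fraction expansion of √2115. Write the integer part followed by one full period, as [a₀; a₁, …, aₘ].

a₀ = ⌊√2115⌋ = 45.
With m₀=0, d₀=1 and mₖ₊₁ = dₖaₖ − mₖ, dₖ₊₁ = (n − mₖ₊₁²)/dₖ, aₖ₊₁ = ⌊(a₀+mₖ₊₁)/dₖ₊₁⌋:
  k=1: m=45, d=90, a=1
  k=2: m=45, d=1, a=90
d=1 and a=2a₀=90 at k=2, so the next step gives (m, d) = (45, 90) again — its k=1 value — and the period has length 2.

[45; 1, 90]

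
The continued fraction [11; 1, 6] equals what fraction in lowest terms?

Fold from the inside: start with 6/1.
  1 + 1/6 = 7/6
  11 + 6/7 = 83/7

83/7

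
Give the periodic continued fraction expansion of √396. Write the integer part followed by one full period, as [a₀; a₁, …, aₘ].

[19; 1, 8, 1, 38]

a₀ = ⌊√396⌋ = 19.
With m₀=0, d₀=1 and mₖ₊₁ = dₖaₖ − mₖ, dₖ₊₁ = (n − mₖ₊₁²)/dₖ, aₖ₊₁ = ⌊(a₀+mₖ₊₁)/dₖ₊₁⌋:
  k=1: m=19, d=35, a=1
  k=2: m=16, d=4, a=8
  k=3: m=16, d=35, a=1
  k=4: m=19, d=1, a=38
d=1 and a=2a₀=38 at k=4, so the next step gives (m, d) = (19, 35) again — its k=1 value — and the period has length 4.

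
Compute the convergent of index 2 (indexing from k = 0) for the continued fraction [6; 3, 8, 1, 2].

Using pₖ = aₖpₖ₋₁ + pₖ₋₂, qₖ = aₖqₖ₋₁ + qₖ₋₂ (with p₋₁=1, p₋₂=0, q₋₁=0, q₋₂=1):
  k=0: a=6, p=6, q=1
  k=1: a=3, p=19, q=3
  k=2: a=8, p=158, q=25

158/25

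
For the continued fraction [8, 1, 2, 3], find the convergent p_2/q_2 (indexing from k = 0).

26/3

Using pₖ = aₖpₖ₋₁ + pₖ₋₂, qₖ = aₖqₖ₋₁ + qₖ₋₂ (with p₋₁=1, p₋₂=0, q₋₁=0, q₋₂=1):
  k=0: a=8, p=8, q=1
  k=1: a=1, p=9, q=1
  k=2: a=2, p=26, q=3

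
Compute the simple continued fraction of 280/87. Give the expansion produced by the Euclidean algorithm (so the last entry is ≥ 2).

280 = 3×87 + 19
87 = 4×19 + 11
19 = 1×11 + 8
11 = 1×8 + 3
8 = 2×3 + 2
3 = 1×2 + 1
2 = 2×1 + 0  (stop)
So 280/87 = [3; 4, 1, 1, 2, 1, 2].

[3; 4, 1, 1, 2, 1, 2]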